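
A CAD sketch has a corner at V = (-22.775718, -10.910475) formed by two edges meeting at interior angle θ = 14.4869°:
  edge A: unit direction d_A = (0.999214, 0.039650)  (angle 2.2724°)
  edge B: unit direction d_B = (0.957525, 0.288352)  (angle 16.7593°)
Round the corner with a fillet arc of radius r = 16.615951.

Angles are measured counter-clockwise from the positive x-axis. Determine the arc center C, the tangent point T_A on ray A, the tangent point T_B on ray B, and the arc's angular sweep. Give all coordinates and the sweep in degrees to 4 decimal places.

center=(107.1941,10.8760) T_A=(107.8529,-5.7269) T_B=(102.4028,26.7862) sweep=165.5131

bisector direction at 9.5159° = (0.986240,0.165320)
center distance |VC| = r/sin(θ/2) = 16.615951/sin(7.2435°) = 131.783137
C = V + |VC|·bis = (107.1941,10.8760)
T_A = V + ((C−V)·d_A)·d_A = V + 130.7314·d_A = (107.8529,-5.7269)
T_B = V + ((C−V)·d_B)·d_B = V + 130.7314·d_B = (102.4028,26.7862)
sweep = 180° − θ = 165.5131°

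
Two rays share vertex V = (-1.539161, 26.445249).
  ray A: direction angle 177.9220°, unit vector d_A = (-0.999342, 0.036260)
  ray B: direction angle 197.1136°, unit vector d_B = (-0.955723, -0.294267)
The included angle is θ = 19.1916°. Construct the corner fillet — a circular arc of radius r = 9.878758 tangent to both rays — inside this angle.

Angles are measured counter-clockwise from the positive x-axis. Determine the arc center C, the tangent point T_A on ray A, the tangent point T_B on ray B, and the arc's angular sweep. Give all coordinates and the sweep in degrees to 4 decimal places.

center=(-60.2917,18.6918) T_A=(-59.9335,28.5640) T_B=(-57.3847,9.2504) sweep=160.8084

bisector direction at 187.5178° = (-0.991404,-0.130834)
center distance |VC| = r/sin(θ/2) = 9.878758/sin(9.5958°) = 59.261951
C = V + |VC|·bis = (-60.2917,18.6918)
T_A = V + ((C−V)·d_A)·d_A = V + 58.4328·d_A = (-59.9335,28.5640)
T_B = V + ((C−V)·d_B)·d_B = V + 58.4328·d_B = (-57.3847,9.2504)
sweep = 180° − θ = 160.8084°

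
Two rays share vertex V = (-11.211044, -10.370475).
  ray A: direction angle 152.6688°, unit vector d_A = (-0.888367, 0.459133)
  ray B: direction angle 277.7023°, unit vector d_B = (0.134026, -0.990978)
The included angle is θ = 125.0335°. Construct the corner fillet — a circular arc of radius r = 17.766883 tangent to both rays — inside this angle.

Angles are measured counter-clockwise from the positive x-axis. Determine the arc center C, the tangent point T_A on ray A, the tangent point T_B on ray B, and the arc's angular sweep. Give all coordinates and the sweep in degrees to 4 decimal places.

center=(-27.5789,-21.9106) T_A=(-19.4216,-6.1270) T_B=(-9.9723,-19.5293) sweep=54.9665

bisector direction at 215.1856° = (-0.817290,-0.576226)
center distance |VC| = r/sin(θ/2) = 17.766883/sin(62.5168°) = 20.027016
C = V + |VC|·bis = (-27.5789,-21.9106)
T_A = V + ((C−V)·d_A)·d_A = V + 9.2423·d_A = (-19.4216,-6.1270)
T_B = V + ((C−V)·d_B)·d_B = V + 9.2423·d_B = (-9.9723,-19.5293)
sweep = 180° − θ = 54.9665°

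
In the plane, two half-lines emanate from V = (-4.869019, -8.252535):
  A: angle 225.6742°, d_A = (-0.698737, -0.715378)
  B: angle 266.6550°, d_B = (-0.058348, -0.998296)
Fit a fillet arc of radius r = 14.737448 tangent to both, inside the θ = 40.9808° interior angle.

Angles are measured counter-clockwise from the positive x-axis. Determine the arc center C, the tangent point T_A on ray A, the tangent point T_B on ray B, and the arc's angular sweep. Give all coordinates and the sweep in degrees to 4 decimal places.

center=(-21.8824,-46.7627) T_A=(-32.4253,-36.4651) T_B=(-7.1701,-47.6226) sweep=139.0192

bisector direction at 246.1646° = (-0.404111,-0.914710)
center distance |VC| = r/sin(θ/2) = 14.737448/sin(20.4904°) = 42.100927
C = V + |VC|·bis = (-21.8824,-46.7627)
T_A = V + ((C−V)·d_A)·d_A = V + 39.4372·d_A = (-32.4253,-36.4651)
T_B = V + ((C−V)·d_B)·d_B = V + 39.4372·d_B = (-7.1701,-47.6226)
sweep = 180° − θ = 139.0192°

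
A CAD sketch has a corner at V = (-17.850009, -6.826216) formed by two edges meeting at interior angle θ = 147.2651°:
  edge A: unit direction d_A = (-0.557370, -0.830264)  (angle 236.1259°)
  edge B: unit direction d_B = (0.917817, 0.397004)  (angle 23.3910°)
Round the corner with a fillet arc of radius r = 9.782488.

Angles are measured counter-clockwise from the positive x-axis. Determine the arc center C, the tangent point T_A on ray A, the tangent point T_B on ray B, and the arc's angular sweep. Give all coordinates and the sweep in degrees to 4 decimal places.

center=(-11.3293,-14.6641) T_A=(-19.4514,-9.2117) T_B=(-15.2130,-5.6856) sweep=32.7349

bisector direction at 309.7584° = (0.639552,-0.768748)
center distance |VC| = r/sin(θ/2) = 9.782488/sin(73.6325°) = 10.195676
C = V + |VC|·bis = (-11.3293,-14.6641)
T_A = V + ((C−V)·d_A)·d_A = V + 2.8731·d_A = (-19.4514,-9.2117)
T_B = V + ((C−V)·d_B)·d_B = V + 2.8731·d_B = (-15.2130,-5.6856)
sweep = 180° − θ = 32.7349°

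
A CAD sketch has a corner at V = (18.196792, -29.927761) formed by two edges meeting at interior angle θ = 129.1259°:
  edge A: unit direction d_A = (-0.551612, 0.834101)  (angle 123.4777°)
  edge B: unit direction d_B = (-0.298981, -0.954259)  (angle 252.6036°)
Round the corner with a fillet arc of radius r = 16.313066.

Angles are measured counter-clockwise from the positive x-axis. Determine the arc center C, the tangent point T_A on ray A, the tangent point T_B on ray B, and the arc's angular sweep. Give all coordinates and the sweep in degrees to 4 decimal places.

bisector direction at 188.0406° = (-0.990169,-0.139876)
center distance |VC| = r/sin(θ/2) = 16.313066/sin(64.5630°) = 18.064256
C = V + |VC|·bis = (0.3101,-32.4545)
T_A = V + ((C−V)·d_A)·d_A = V + 7.7589·d_A = (13.9169,-23.4560)
T_B = V + ((C−V)·d_B)·d_B = V + 7.7589·d_B = (15.8770,-37.3318)
sweep = 180° − θ = 50.8741°

center=(0.3101,-32.4545) T_A=(13.9169,-23.4560) T_B=(15.8770,-37.3318) sweep=50.8741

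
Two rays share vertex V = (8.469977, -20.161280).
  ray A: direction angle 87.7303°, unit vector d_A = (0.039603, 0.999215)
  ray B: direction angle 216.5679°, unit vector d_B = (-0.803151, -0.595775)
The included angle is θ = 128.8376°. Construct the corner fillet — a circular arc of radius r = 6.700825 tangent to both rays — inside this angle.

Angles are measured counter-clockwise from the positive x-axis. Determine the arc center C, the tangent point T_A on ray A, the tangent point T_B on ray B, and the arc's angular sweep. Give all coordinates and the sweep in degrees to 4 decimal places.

center=(1.9014,-16.6906) T_A=(8.5970,-16.9560) T_B=(5.8936,-22.0724) sweep=51.1624

bisector direction at 152.1491° = (-0.884166,0.467172)
center distance |VC| = r/sin(θ/2) = 6.700825/sin(64.4188°) = 7.429065
C = V + |VC|·bis = (1.9014,-16.6906)
T_A = V + ((C−V)·d_A)·d_A = V + 3.2078·d_A = (8.5970,-16.9560)
T_B = V + ((C−V)·d_B)·d_B = V + 3.2078·d_B = (5.8936,-22.0724)
sweep = 180° − θ = 51.1624°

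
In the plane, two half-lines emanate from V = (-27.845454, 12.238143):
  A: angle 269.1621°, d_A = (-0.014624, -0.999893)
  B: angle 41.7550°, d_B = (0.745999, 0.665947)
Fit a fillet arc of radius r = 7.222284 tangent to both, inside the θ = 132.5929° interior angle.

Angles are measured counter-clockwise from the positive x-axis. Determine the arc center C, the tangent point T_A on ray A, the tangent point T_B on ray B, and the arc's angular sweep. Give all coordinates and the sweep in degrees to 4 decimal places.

center=(-20.6703,8.9620) T_A=(-27.8918,9.0676) T_B=(-25.4800,14.3498) sweep=47.4071

bisector direction at 335.4586° = (0.909661,-0.415351)
center distance |VC| = r/sin(θ/2) = 7.222284/sin(66.2964°) = 7.887709
C = V + |VC|·bis = (-20.6703,8.9620)
T_A = V + ((C−V)·d_A)·d_A = V + 3.1709·d_A = (-27.8918,9.0676)
T_B = V + ((C−V)·d_B)·d_B = V + 3.1709·d_B = (-25.4800,14.3498)
sweep = 180° − θ = 47.4071°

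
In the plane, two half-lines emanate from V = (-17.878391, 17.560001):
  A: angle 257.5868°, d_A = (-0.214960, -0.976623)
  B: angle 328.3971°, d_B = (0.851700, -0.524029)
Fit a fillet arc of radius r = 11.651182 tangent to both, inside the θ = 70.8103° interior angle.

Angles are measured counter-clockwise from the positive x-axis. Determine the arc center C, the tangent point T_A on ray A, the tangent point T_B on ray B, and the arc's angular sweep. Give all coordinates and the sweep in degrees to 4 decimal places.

bisector direction at 292.9919° = (0.390602,-0.920560)
center distance |VC| = r/sin(θ/2) = 11.651182/sin(35.4051°) = 20.110629
C = V + |VC|·bis = (-10.0231,-0.9530)
T_A = V + ((C−V)·d_A)·d_A = V + 16.3917·d_A = (-21.4020,1.5515)
T_B = V + ((C−V)·d_B)·d_B = V + 16.3917·d_B = (-3.9176,8.9703)
sweep = 180° − θ = 109.1897°

center=(-10.0231,-0.9530) T_A=(-21.4020,1.5515) T_B=(-3.9176,8.9703) sweep=109.1897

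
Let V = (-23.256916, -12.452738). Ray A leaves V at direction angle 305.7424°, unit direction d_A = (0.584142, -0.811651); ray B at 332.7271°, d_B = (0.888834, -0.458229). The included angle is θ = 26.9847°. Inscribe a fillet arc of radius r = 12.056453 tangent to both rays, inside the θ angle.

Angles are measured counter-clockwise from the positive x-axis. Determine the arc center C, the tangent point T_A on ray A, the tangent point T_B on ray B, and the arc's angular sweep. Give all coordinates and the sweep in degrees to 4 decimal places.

center=(15.8809,-46.1942) T_A=(6.0952,-53.2368) T_B=(21.4055,-35.4780) sweep=153.0153

bisector direction at 319.2348° = (0.757391,-0.652961)
center distance |VC| = r/sin(θ/2) = 12.056453/sin(13.4924°) = 51.674455
C = V + |VC|·bis = (15.8809,-46.1942)
T_A = V + ((C−V)·d_A)·d_A = V + 50.2483·d_A = (6.0952,-53.2368)
T_B = V + ((C−V)·d_B)·d_B = V + 50.2483·d_B = (21.4055,-35.4780)
sweep = 180° − θ = 153.0153°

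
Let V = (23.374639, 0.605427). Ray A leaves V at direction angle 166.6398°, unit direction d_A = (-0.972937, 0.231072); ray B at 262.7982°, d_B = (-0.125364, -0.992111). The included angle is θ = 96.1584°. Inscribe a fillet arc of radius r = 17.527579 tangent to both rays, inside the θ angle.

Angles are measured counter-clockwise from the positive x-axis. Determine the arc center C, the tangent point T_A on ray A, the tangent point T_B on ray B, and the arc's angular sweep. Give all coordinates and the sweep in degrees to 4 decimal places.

center=(4.0123,-12.8112) T_A=(8.0625,4.2421) T_B=(21.4016,-15.0085) sweep=83.8416

bisector direction at 214.7190° = (-0.821955,-0.569552)
center distance |VC| = r/sin(θ/2) = 17.527579/sin(48.0792°) = 23.556388
C = V + |VC|·bis = (4.0123,-12.8112)
T_A = V + ((C−V)·d_A)·d_A = V + 15.7381·d_A = (8.0625,4.2421)
T_B = V + ((C−V)·d_B)·d_B = V + 15.7381·d_B = (21.4016,-15.0085)
sweep = 180° − θ = 83.8416°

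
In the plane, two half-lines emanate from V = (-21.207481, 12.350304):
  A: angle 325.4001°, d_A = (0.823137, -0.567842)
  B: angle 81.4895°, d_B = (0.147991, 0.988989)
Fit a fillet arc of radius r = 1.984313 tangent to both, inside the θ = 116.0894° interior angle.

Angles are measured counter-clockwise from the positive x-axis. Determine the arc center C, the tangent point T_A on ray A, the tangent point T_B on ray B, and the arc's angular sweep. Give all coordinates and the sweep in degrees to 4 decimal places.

center=(-19.0618,13.2808) T_A=(-20.1886,11.6474) T_B=(-21.0243,13.5745) sweep=63.9106

bisector direction at 23.4448° = (0.917444,0.397865)
center distance |VC| = r/sin(θ/2) = 1.984313/sin(58.0447°) = 2.338720
C = V + |VC|·bis = (-19.0618,13.2808)
T_A = V + ((C−V)·d_A)·d_A = V + 1.2378·d_A = (-20.1886,11.6474)
T_B = V + ((C−V)·d_B)·d_B = V + 1.2378·d_B = (-21.0243,13.5745)
sweep = 180° − θ = 63.9106°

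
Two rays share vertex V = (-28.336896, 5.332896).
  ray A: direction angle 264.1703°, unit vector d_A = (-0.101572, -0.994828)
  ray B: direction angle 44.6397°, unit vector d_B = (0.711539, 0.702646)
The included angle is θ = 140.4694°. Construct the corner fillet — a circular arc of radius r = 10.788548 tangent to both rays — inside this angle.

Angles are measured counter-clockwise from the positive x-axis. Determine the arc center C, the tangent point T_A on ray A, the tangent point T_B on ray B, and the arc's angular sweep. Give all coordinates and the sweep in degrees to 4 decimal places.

center=(-17.9979,0.3804) T_A=(-28.7307,1.4762) T_B=(-25.5784,8.0569) sweep=39.5306

bisector direction at 334.4050° = (0.901870,-0.432007)
center distance |VC| = r/sin(θ/2) = 10.788548/sin(70.2347°) = 11.463937
C = V + |VC|·bis = (-17.9979,0.3804)
T_A = V + ((C−V)·d_A)·d_A = V + 3.8767·d_A = (-28.7307,1.4762)
T_B = V + ((C−V)·d_B)·d_B = V + 3.8767·d_B = (-25.5784,8.0569)
sweep = 180° − θ = 39.5306°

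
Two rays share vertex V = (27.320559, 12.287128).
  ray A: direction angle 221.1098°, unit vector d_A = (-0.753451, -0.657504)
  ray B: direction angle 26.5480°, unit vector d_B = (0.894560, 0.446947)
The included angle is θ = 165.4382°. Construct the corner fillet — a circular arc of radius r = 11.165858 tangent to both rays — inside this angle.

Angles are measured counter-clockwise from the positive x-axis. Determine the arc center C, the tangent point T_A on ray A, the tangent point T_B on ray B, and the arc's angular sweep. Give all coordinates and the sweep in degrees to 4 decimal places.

center=(33.5873,2.9362) T_A=(26.2457,11.3491) T_B=(28.5967,12.9247) sweep=14.5618

bisector direction at 303.8289° = (0.556715,-0.830704)
center distance |VC| = r/sin(θ/2) = 11.165858/sin(82.7191°) = 11.256623
C = V + |VC|·bis = (33.5873,2.9362)
T_A = V + ((C−V)·d_A)·d_A = V + 1.4266·d_A = (26.2457,11.3491)
T_B = V + ((C−V)·d_B)·d_B = V + 1.4266·d_B = (28.5967,12.9247)
sweep = 180° − θ = 14.5618°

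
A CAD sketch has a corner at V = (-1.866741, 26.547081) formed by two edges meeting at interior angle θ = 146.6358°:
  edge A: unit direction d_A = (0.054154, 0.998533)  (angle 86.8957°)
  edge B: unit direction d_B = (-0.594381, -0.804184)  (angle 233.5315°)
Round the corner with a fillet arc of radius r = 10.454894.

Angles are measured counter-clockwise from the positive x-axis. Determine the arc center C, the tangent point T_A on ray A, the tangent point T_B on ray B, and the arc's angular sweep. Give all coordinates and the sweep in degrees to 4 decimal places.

center=(-12.1366,30.2417) T_A=(-1.6971,29.6755) T_B=(-3.7290,24.0275) sweep=33.3642

bisector direction at 160.2136° = (-0.940961,0.338515)
center distance |VC| = r/sin(θ/2) = 10.454894/sin(73.3179°) = 10.914251
C = V + |VC|·bis = (-12.1366,30.2417)
T_A = V + ((C−V)·d_A)·d_A = V + 3.1331·d_A = (-1.6971,29.6755)
T_B = V + ((C−V)·d_B)·d_B = V + 3.1331·d_B = (-3.7290,24.0275)
sweep = 180° − θ = 33.3642°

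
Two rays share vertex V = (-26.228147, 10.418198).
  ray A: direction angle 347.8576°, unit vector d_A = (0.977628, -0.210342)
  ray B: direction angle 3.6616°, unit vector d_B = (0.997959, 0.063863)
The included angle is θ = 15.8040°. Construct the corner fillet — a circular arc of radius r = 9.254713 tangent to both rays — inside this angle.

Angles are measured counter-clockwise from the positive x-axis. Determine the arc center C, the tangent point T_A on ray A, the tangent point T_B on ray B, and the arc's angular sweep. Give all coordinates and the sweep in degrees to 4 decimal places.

center=(40.9048,5.4407) T_A=(38.9581,-3.6070) T_B=(40.3138,14.6765) sweep=164.1960

bisector direction at 355.7596° = (0.997263,-0.073941)
center distance |VC| = r/sin(θ/2) = 9.254713/sin(7.9020°) = 67.317225
C = V + |VC|·bis = (40.9048,5.4407)
T_A = V + ((C−V)·d_A)·d_A = V + 66.6780·d_A = (38.9581,-3.6070)
T_B = V + ((C−V)·d_B)·d_B = V + 66.6780·d_B = (40.3138,14.6765)
sweep = 180° − θ = 164.1960°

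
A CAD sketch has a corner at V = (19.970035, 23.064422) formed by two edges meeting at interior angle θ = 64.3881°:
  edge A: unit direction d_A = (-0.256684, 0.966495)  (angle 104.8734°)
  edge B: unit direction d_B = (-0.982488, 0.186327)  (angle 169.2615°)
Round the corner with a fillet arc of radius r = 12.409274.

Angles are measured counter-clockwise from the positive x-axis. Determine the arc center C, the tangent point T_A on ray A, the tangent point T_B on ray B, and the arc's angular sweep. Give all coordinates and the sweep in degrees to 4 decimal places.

center=(2.9173,38.9289) T_A=(14.9108,42.1142) T_B=(0.6051,26.7369) sweep=115.6119

bisector direction at 137.0674° = (-0.732156,0.681137)
center distance |VC| = r/sin(θ/2) = 12.409274/sin(32.1940°) = 23.291187
C = V + |VC|·bis = (2.9173,38.9289)
T_A = V + ((C−V)·d_A)·d_A = V + 19.7101·d_A = (14.9108,42.1142)
T_B = V + ((C−V)·d_B)·d_B = V + 19.7101·d_B = (0.6051,26.7369)
sweep = 180° − θ = 115.6119°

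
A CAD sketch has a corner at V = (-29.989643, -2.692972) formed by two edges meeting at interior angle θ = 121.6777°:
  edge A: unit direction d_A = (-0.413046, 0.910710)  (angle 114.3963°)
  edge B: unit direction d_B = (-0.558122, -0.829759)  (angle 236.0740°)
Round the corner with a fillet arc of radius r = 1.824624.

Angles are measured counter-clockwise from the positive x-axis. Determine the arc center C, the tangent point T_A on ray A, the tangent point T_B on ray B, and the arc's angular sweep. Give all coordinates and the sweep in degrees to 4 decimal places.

center=(-32.0719,-2.5194) T_A=(-30.4102,-1.7658) T_B=(-30.5579,-3.5378) sweep=58.3223

bisector direction at 175.2352° = (-0.996544,0.083066)
center distance |VC| = r/sin(θ/2) = 1.824624/sin(60.8389°) = 2.089457
C = V + |VC|·bis = (-32.0719,-2.5194)
T_A = V + ((C−V)·d_A)·d_A = V + 1.0181·d_A = (-30.4102,-1.7658)
T_B = V + ((C−V)·d_B)·d_B = V + 1.0181·d_B = (-30.5579,-3.5378)
sweep = 180° − θ = 58.3223°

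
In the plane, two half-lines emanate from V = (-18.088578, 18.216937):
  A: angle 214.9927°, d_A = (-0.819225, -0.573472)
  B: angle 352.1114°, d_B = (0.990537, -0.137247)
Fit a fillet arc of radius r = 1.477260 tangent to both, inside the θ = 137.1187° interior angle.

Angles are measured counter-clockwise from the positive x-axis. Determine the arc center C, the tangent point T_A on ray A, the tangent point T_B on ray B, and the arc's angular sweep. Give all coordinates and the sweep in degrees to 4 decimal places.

center=(-17.7167,16.6740) T_A=(-18.5638,17.8842) T_B=(-17.5139,18.1373) sweep=42.8813

bisector direction at 283.5521° = (0.234329,-0.972157)
center distance |VC| = r/sin(θ/2) = 1.477260/sin(68.5593°) = 1.587092
C = V + |VC|·bis = (-17.7167,16.6740)
T_A = V + ((C−V)·d_A)·d_A = V + 0.5801·d_A = (-18.5638,17.8842)
T_B = V + ((C−V)·d_B)·d_B = V + 0.5801·d_B = (-17.5139,18.1373)
sweep = 180° − θ = 42.8813°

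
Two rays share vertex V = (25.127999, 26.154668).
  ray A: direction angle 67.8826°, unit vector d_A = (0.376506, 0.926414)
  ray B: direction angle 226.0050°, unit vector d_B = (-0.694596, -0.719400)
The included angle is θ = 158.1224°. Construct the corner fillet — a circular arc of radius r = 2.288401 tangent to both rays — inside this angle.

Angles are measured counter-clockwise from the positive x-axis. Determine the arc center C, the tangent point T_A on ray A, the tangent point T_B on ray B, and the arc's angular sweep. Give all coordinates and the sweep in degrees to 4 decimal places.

bisector direction at 146.9438° = (-0.838136,0.545461)
center distance |VC| = r/sin(θ/2) = 2.288401/sin(79.0612°) = 2.330750
C = V + |VC|·bis = (23.1745,27.4260)
T_A = V + ((C−V)·d_A)·d_A = V + 0.4423·d_A = (25.2945,26.5644)
T_B = V + ((C−V)·d_B)·d_B = V + 0.4423·d_B = (24.8208,25.8365)
sweep = 180° − θ = 21.8776°

center=(23.1745,27.4260) T_A=(25.2945,26.5644) T_B=(24.8208,25.8365) sweep=21.8776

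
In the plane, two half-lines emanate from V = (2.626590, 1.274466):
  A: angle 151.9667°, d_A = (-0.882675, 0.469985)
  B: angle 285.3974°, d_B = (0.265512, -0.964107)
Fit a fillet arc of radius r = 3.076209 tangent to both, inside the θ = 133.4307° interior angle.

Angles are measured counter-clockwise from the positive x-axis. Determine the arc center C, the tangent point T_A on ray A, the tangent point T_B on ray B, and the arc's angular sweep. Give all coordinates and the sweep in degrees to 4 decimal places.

bisector direction at 218.6821° = (-0.780626,-0.624998)
center distance |VC| = r/sin(θ/2) = 3.076209/sin(66.7154°) = 3.348975
C = V + |VC|·bis = (0.0123,-0.8186)
T_A = V + ((C−V)·d_A)·d_A = V + 1.3238·d_A = (1.4581,1.8967)
T_B = V + ((C−V)·d_B)·d_B = V + 1.3238·d_B = (2.9781,-0.0019)
sweep = 180° − θ = 46.5693°

center=(0.0123,-0.8186) T_A=(1.4581,1.8967) T_B=(2.9781,-0.0019) sweep=46.5693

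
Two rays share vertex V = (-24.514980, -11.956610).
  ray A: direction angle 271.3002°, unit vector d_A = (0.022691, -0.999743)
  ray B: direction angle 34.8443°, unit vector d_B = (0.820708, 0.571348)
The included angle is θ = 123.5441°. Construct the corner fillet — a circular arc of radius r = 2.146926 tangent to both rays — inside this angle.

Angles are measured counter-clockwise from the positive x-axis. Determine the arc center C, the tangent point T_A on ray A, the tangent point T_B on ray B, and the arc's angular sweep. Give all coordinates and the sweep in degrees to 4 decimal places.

center=(-22.3425,-13.0601) T_A=(-24.4888,-13.1088) T_B=(-23.5691,-11.2981) sweep=56.4559

bisector direction at 333.0723° = (0.891578,-0.452867)
center distance |VC| = r/sin(θ/2) = 2.146926/sin(61.7721°) = 2.436718
C = V + |VC|·bis = (-22.3425,-13.0601)
T_A = V + ((C−V)·d_A)·d_A = V + 1.1525·d_A = (-24.4888,-13.1088)
T_B = V + ((C−V)·d_B)·d_B = V + 1.1525·d_B = (-23.5691,-11.2981)
sweep = 180° − θ = 56.4559°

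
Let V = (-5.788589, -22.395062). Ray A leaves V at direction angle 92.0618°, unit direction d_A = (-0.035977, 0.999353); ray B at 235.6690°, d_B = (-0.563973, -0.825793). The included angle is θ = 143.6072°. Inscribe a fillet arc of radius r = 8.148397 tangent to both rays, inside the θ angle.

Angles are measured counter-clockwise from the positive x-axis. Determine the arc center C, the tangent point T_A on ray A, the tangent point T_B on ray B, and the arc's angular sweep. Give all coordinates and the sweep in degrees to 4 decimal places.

bisector direction at 163.8654° = (-0.960612,0.277895)
center distance |VC| = r/sin(θ/2) = 8.148397/sin(71.8036°) = 8.577335
C = V + |VC|·bis = (-14.0281,-20.0115)
T_A = V + ((C−V)·d_A)·d_A = V + 2.6785·d_A = (-5.8850,-19.7183)
T_B = V + ((C−V)·d_B)·d_B = V + 2.6785·d_B = (-7.2992,-24.6069)
sweep = 180° − θ = 36.3928°

center=(-14.0281,-20.0115) T_A=(-5.8850,-19.7183) T_B=(-7.2992,-24.6069) sweep=36.3928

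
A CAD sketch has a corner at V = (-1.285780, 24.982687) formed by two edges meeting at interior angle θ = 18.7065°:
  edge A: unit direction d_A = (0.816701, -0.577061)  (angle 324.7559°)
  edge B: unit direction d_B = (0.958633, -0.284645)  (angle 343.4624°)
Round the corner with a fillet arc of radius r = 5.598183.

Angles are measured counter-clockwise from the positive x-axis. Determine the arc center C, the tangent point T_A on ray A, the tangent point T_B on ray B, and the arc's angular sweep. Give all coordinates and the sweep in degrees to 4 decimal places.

bisector direction at 334.1092° = (0.899628,-0.436658)
center distance |VC| = r/sin(θ/2) = 5.598183/sin(9.3532°) = 34.445922
C = V + |VC|·bis = (29.7027,9.9416)
T_A = V + ((C−V)·d_A)·d_A = V + 33.9880·d_A = (26.4722,5.3696)
T_B = V + ((C−V)·d_B)·d_B = V + 33.9880·d_B = (31.2962,15.3082)
sweep = 180° − θ = 161.2935°

center=(29.7027,9.9416) T_A=(26.4722,5.3696) T_B=(31.2962,15.3082) sweep=161.2935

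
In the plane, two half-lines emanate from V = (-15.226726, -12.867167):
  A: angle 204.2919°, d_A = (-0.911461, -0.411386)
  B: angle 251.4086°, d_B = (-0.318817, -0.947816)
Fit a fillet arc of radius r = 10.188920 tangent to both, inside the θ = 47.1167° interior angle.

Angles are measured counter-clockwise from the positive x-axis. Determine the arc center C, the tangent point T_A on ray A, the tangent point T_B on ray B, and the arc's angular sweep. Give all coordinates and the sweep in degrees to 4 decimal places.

center=(-32.3340,-31.7672) T_A=(-36.5256,-22.4803) T_B=(-22.6768,-35.0156) sweep=132.8833

bisector direction at 227.8502° = (-0.671071,-0.741393)
center distance |VC| = r/sin(θ/2) = 10.188920/sin(23.5584°) = 25.492516
C = V + |VC|·bis = (-32.3340,-31.7672)
T_A = V + ((C−V)·d_A)·d_A = V + 23.3678·d_A = (-36.5256,-22.4803)
T_B = V + ((C−V)·d_B)·d_B = V + 23.3678·d_B = (-22.6768,-35.0156)
sweep = 180° − θ = 132.8833°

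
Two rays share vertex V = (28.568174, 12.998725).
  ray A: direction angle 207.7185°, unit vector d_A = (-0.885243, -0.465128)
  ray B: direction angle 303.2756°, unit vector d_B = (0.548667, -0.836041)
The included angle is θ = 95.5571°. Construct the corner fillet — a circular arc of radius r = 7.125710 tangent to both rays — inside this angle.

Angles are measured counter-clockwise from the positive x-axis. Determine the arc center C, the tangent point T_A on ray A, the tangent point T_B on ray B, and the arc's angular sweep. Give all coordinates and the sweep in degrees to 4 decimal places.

bisector direction at 255.4971° = (-0.250430,-0.968135)
center distance |VC| = r/sin(θ/2) = 7.125710/sin(47.7786°) = 9.622146
C = V + |VC|·bis = (26.1585,3.6832)
T_A = V + ((C−V)·d_A)·d_A = V + 6.4661·d_A = (22.8441,9.9912)
T_B = V + ((C−V)·d_B)·d_B = V + 6.4661·d_B = (32.1159,7.5928)
sweep = 180° − θ = 84.4429°

center=(26.1585,3.6832) T_A=(22.8441,9.9912) T_B=(32.1159,7.5928) sweep=84.4429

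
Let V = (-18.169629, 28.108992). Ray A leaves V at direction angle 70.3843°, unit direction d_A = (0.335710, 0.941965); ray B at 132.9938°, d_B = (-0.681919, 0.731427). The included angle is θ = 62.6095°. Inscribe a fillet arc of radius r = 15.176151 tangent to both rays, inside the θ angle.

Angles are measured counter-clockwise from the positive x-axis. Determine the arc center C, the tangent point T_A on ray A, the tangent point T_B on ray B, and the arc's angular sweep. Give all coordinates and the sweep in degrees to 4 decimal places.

bisector direction at 101.6890° = (-0.202600,0.979262)
center distance |VC| = r/sin(θ/2) = 15.176151/sin(31.3047°) = 29.207938
C = V + |VC|·bis = (-24.0872,56.7112)
T_A = V + ((C−V)·d_A)·d_A = V + 24.9557·d_A = (-9.7918,51.6164)
T_B = V + ((C−V)·d_B)·d_B = V + 24.9557·d_B = (-35.1874,46.3623)
sweep = 180° − θ = 117.3905°

center=(-24.0872,56.7112) T_A=(-9.7918,51.6164) T_B=(-35.1874,46.3623) sweep=117.3905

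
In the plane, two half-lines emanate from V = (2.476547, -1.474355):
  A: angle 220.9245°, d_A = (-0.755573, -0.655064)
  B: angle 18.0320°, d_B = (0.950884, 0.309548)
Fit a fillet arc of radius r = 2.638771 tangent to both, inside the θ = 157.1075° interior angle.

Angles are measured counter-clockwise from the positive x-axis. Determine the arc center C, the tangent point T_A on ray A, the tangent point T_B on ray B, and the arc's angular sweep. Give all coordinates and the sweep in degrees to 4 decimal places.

center=(3.8014,-3.8181) T_A=(2.0729,-1.8243) T_B=(2.9846,-1.3090) sweep=22.8925

bisector direction at 299.4783° = (0.492093,-0.870543)
center distance |VC| = r/sin(θ/2) = 2.638771/sin(78.5537°) = 2.692318
C = V + |VC|·bis = (3.8014,-3.8181)
T_A = V + ((C−V)·d_A)·d_A = V + 0.5343·d_A = (2.0729,-1.8243)
T_B = V + ((C−V)·d_B)·d_B = V + 0.5343·d_B = (2.9846,-1.3090)
sweep = 180° − θ = 22.8925°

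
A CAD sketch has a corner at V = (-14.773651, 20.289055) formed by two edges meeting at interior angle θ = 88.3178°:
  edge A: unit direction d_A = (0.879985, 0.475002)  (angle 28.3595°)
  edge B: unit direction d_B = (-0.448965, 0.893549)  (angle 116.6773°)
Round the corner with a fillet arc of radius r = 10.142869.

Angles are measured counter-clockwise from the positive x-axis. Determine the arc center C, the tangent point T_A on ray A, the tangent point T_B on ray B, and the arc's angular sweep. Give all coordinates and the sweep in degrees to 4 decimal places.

bisector direction at 72.5184° = (0.300400,0.953813)
center distance |VC| = r/sin(θ/2) = 10.142869/sin(44.1589°) = 14.559477
C = V + |VC|·bis = (-10.4000,34.1761)
T_A = V + ((C−V)·d_A)·d_A = V + 10.4451·d_A = (-5.5821,25.2505)
T_B = V + ((C−V)·d_B)·d_B = V + 10.4451·d_B = (-19.4631,29.6223)
sweep = 180° − θ = 91.6822°

center=(-10.4000,34.1761) T_A=(-5.5821,25.2505) T_B=(-19.4631,29.6223) sweep=91.6822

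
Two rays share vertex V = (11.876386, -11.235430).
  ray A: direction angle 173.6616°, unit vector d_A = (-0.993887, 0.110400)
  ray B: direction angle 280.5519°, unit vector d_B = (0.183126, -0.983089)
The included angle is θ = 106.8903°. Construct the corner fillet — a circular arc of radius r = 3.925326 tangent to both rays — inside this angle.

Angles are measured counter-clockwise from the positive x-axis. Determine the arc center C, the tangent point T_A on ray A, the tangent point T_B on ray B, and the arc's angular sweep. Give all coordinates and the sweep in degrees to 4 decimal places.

center=(8.5504,-14.8155) T_A=(8.9838,-10.9141) T_B=(12.4094,-14.0966) sweep=73.1097

bisector direction at 227.1068° = (-0.680635,-0.732623)
center distance |VC| = r/sin(θ/2) = 3.925326/sin(53.4451°) = 4.886579
C = V + |VC|·bis = (8.5504,-14.8155)
T_A = V + ((C−V)·d_A)·d_A = V + 2.9104·d_A = (8.9838,-10.9141)
T_B = V + ((C−V)·d_B)·d_B = V + 2.9104·d_B = (12.4094,-14.0966)
sweep = 180° − θ = 73.1097°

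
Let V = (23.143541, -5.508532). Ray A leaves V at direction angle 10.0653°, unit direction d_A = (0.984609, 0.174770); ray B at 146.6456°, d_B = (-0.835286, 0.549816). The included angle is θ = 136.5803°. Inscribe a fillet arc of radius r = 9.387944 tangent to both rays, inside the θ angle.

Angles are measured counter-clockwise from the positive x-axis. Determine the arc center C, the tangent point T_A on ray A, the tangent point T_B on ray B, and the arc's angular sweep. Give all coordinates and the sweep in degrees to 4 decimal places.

center=(25.1831,4.3882) T_A=(26.8238,-4.8553) T_B=(20.0214,-3.4534) sweep=43.4197

bisector direction at 78.3554° = (0.201840,0.979419)
center distance |VC| = r/sin(θ/2) = 9.387944/sin(68.2901°) = 10.104679
C = V + |VC|·bis = (25.1831,4.3882)
T_A = V + ((C−V)·d_A)·d_A = V + 3.7378·d_A = (26.8238,-4.8553)
T_B = V + ((C−V)·d_B)·d_B = V + 3.7378·d_B = (20.0214,-3.4534)
sweep = 180° − θ = 43.4197°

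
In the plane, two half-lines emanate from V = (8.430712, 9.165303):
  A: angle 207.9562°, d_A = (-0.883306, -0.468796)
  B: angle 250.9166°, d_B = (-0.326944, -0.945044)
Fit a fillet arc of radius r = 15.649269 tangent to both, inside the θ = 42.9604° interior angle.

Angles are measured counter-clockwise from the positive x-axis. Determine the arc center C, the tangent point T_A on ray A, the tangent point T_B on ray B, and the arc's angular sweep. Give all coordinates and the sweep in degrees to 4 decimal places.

center=(-19.3605,-23.3010) T_A=(-26.6969,-9.4779) T_B=(-4.5713,-28.4175) sweep=137.0396

bisector direction at 229.4364° = (-0.650292,-0.759685)
center distance |VC| = r/sin(θ/2) = 15.649269/sin(21.4802°) = 42.736585
C = V + |VC|·bis = (-19.3605,-23.3010)
T_A = V + ((C−V)·d_A)·d_A = V + 39.7683·d_A = (-26.6969,-9.4779)
T_B = V + ((C−V)·d_B)·d_B = V + 39.7683·d_B = (-4.5713,-28.4175)
sweep = 180° − θ = 137.0396°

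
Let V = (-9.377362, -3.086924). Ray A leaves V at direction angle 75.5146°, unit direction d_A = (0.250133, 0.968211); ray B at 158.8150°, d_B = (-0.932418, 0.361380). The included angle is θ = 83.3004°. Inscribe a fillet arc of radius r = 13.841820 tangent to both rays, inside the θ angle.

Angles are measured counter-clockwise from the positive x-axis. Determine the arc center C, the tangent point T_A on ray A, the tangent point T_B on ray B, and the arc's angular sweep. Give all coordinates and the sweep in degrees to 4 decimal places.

center=(-18.8864,15.4436) T_A=(-5.4846,11.9813) T_B=(-23.8885,2.5372) sweep=96.6996

bisector direction at 117.1648° = (-0.456551,0.889697)
center distance |VC| = r/sin(θ/2) = 13.841820/sin(41.6502°) = 20.827886
C = V + |VC|·bis = (-18.8864,15.4436)
T_A = V + ((C−V)·d_A)·d_A = V + 15.5629·d_A = (-5.4846,11.9813)
T_B = V + ((C−V)·d_B)·d_B = V + 15.5629·d_B = (-23.8885,2.5372)
sweep = 180° − θ = 96.6996°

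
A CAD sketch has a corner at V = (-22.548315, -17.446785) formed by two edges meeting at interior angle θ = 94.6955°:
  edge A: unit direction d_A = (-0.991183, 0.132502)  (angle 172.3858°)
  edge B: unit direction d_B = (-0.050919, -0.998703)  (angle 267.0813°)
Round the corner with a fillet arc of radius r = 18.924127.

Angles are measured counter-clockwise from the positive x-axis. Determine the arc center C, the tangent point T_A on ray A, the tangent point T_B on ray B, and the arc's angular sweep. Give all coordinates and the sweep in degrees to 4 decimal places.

center=(-42.3356,-33.8941) T_A=(-39.8281,-15.1368) T_B=(-23.4360,-34.8577) sweep=85.3045

bisector direction at 219.7335° = (-0.769025,-0.639218)
center distance |VC| = r/sin(θ/2) = 18.924127/sin(47.3477°) = 25.730325
C = V + |VC|·bis = (-42.3356,-33.8941)
T_A = V + ((C−V)·d_A)·d_A = V + 17.4335·d_A = (-39.8281,-15.1368)
T_B = V + ((C−V)·d_B)·d_B = V + 17.4335·d_B = (-23.4360,-34.8577)
sweep = 180° − θ = 85.3045°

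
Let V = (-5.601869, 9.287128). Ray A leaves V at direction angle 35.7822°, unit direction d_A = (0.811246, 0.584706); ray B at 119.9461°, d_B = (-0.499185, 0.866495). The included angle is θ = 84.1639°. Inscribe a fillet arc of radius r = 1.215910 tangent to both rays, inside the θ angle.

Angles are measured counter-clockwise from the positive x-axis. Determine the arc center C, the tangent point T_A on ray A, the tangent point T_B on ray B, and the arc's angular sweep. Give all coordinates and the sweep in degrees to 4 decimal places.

bisector direction at 77.8641° = (0.210230,0.977652)
center distance |VC| = r/sin(θ/2) = 1.215910/sin(42.0819°) = 1.814269
C = V + |VC|·bis = (-5.2205,11.0609)
T_A = V + ((C−V)·d_A)·d_A = V + 1.3465·d_A = (-4.5095,10.0744)
T_B = V + ((C−V)·d_B)·d_B = V + 1.3465·d_B = (-6.2740,10.4539)
sweep = 180° − θ = 95.8361°

center=(-5.2205,11.0609) T_A=(-4.5095,10.0744) T_B=(-6.2740,10.4539) sweep=95.8361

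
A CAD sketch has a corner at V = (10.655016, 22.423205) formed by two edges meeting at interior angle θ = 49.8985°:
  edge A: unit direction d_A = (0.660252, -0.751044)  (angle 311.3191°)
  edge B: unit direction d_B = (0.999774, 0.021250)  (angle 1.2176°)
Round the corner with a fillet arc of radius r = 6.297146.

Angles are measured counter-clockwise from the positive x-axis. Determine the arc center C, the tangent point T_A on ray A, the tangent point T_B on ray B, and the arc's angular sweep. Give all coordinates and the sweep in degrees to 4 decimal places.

center=(24.3213,16.4151) T_A=(19.5919,12.2574) T_B=(24.1875,22.7108) sweep=130.1015

bisector direction at 336.2683° = (0.915440,-0.402454)
center distance |VC| = r/sin(θ/2) = 6.297146/sin(24.9492°) = 14.928680
C = V + |VC|·bis = (24.3213,16.4151)
T_A = V + ((C−V)·d_A)·d_A = V + 13.5356·d_A = (19.5919,12.2574)
T_B = V + ((C−V)·d_B)·d_B = V + 13.5356·d_B = (24.1875,22.7108)
sweep = 180° − θ = 130.1015°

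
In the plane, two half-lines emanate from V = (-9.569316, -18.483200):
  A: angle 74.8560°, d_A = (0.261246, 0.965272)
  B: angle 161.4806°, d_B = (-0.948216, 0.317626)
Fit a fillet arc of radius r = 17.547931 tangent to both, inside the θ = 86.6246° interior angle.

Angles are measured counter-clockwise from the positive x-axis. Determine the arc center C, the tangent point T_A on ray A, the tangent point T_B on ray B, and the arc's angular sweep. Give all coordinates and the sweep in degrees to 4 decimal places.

center=(-21.6452,4.0681) T_A=(-4.7066,-0.5162) T_B=(-27.2188,-12.5711) sweep=93.3754

bisector direction at 118.1683° = (-0.472063,0.881565)
center distance |VC| = r/sin(θ/2) = 17.547931/sin(43.3123°) = 25.581023
C = V + |VC|·bis = (-21.6452,4.0681)
T_A = V + ((C−V)·d_A)·d_A = V + 18.6134·d_A = (-4.7066,-0.5162)
T_B = V + ((C−V)·d_B)·d_B = V + 18.6134·d_B = (-27.2188,-12.5711)
sweep = 180° − θ = 93.3754°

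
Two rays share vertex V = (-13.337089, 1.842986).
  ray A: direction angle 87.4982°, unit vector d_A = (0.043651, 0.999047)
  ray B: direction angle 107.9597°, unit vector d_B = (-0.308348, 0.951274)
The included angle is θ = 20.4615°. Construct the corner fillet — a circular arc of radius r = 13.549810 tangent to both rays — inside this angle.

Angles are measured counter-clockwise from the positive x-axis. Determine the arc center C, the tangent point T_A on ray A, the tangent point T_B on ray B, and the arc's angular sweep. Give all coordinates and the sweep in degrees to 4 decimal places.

center=(-23.5969,77.4384) T_A=(-10.0600,76.8469) T_B=(-36.4865,73.2603) sweep=159.5385

bisector direction at 97.7289° = (-0.134487,0.990915)
center distance |VC| = r/sin(θ/2) = 13.549810/sin(10.2308°) = 76.288425
C = V + |VC|·bis = (-23.5969,77.4384)
T_A = V + ((C−V)·d_A)·d_A = V + 75.0755·d_A = (-10.0600,76.8469)
T_B = V + ((C−V)·d_B)·d_B = V + 75.0755·d_B = (-36.4865,73.2603)
sweep = 180° − θ = 159.5385°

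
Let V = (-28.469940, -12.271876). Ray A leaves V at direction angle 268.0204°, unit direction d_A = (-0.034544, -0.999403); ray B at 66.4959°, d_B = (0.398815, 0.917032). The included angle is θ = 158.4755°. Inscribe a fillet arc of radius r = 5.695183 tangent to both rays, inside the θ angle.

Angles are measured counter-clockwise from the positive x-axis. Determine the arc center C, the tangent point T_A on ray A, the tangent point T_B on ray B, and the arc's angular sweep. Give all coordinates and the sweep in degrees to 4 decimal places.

center=(-22.8156,-13.5505) T_A=(-28.5073,-13.3538) T_B=(-28.0382,-11.2792) sweep=21.5245

bisector direction at 347.2582° = (0.975374,-0.220559)
center distance |VC| = r/sin(θ/2) = 5.695183/sin(79.2378°) = 5.797152
C = V + |VC|·bis = (-22.8156,-13.5505)
T_A = V + ((C−V)·d_A)·d_A = V + 1.0825·d_A = (-28.5073,-13.3538)
T_B = V + ((C−V)·d_B)·d_B = V + 1.0825·d_B = (-28.0382,-11.2792)
sweep = 180° − θ = 21.5245°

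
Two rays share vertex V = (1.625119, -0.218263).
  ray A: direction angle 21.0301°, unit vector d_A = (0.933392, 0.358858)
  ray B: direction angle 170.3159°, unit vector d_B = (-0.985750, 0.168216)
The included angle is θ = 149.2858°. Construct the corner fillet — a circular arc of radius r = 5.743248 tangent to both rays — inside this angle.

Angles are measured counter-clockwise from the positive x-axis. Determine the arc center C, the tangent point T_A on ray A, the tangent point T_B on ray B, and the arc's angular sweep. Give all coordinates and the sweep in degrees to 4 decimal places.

center=(1.0364,5.7085) T_A=(3.0974,0.3478) T_B=(0.0703,0.0471) sweep=30.7142

bisector direction at 95.6730° = (-0.098851,0.995102)
center distance |VC| = r/sin(θ/2) = 5.743248/sin(74.6429°) = 5.955910
C = V + |VC|·bis = (1.0364,5.7085)
T_A = V + ((C−V)·d_A)·d_A = V + 1.5773·d_A = (3.0974,0.3478)
T_B = V + ((C−V)·d_B)·d_B = V + 1.5773·d_B = (0.0703,0.0471)
sweep = 180° − θ = 30.7142°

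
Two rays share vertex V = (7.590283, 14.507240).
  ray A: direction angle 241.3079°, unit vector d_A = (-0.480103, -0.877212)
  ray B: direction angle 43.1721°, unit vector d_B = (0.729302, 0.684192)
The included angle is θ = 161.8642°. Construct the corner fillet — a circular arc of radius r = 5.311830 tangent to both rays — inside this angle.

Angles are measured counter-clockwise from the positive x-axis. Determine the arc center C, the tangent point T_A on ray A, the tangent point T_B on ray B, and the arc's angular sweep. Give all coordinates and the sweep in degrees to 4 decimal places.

bisector direction at 322.2400° = (0.790583,-0.612355)
center distance |VC| = r/sin(θ/2) = 5.311830/sin(80.9321°) = 5.379056
C = V + |VC|·bis = (11.8429,11.2133)
T_A = V + ((C−V)·d_A)·d_A = V + 0.8478·d_A = (7.1833,13.7636)
T_B = V + ((C−V)·d_B)·d_B = V + 0.8478·d_B = (8.2086,15.0873)
sweep = 180° − θ = 18.1358°

center=(11.8429,11.2133) T_A=(7.1833,13.7636) T_B=(8.2086,15.0873) sweep=18.1358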